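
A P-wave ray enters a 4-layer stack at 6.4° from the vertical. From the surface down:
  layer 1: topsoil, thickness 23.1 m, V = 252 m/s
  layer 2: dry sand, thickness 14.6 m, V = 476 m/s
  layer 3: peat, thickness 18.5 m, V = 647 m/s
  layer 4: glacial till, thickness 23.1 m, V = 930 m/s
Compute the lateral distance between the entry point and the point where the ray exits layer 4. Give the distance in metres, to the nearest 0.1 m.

21.7 m

p = sin θ₁/V₁ = sin 6.4°/252 = 4.4234e-04 s/m is conserved through the stack.
Layer 1: θ = 6.40°; offset = 23.1·tan 6.40° = 2.591 m.
Layer 2: sin θ = p·476 = 0.2106 → θ = 12.15°; offset = 14.6·tan 12.15° = 3.145 m.
Layer 3: sin θ = p·647 = 0.2862 → θ = 16.63°; offset = 18.5·tan 16.63° = 5.526 m.
Layer 4: sin θ = p·930 = 0.4114 → θ = 24.29°; offset = 23.1·tan 24.29° = 10.426 m.
Total horizontal offset = 21.687 m.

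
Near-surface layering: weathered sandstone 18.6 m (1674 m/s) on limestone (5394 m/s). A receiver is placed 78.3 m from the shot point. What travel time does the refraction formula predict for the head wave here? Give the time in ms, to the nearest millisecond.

36 ms

t = x/V₂ + 2h·√(V₂²−V₁²)/(V₁V₂).
√(V₂²−V₁²) = √(5394²−1674²) = 5127.7 m/s; delay term = 2·18.6·5127.7/(1674·5394) = 0.02112 s.
t = 78.3/5394 + 0.02112 = 0.03564 s.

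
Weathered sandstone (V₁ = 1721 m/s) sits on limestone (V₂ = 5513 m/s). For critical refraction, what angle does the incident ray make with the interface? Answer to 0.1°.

Critical incidence: sin θ_c = V₁/V₂ = 1721/5513 = 0.3122.
θ_c = arcsin 0.3122 = 18.19°.
Measured from the interface: 90° − 18.19° = 71.81°.

71.8°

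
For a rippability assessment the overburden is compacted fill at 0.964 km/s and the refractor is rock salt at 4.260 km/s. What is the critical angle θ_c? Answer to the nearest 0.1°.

13.1°

At critical incidence the refracted ray runs along the interface (θ₂ = 90°), so sin θ_c = V₁/V₂.
θ_c = arcsin(0.964/4.260) = arcsin 0.2263 = 13.08°.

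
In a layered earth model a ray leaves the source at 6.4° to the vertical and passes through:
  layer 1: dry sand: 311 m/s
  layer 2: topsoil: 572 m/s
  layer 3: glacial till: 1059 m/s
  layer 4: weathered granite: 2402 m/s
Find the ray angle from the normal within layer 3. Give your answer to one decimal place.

Ray parameter p = sin 6.4° / 311 = 3.5842e-04 s/m.
sin θ_3 = p·V_3 = 3.5842e-04 × 1059 = 0.3796.
θ_3 = arcsin 0.3796 = 22.31°.

22.3°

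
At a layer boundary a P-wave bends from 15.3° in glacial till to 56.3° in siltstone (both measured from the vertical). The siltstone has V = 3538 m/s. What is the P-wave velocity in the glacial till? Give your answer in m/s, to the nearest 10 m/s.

1120 m/s

sin 15.3° = 0.2639; sin 56.3° = 0.8320.
V₁ = V₂·(sin θ₁/sin θ₂) = 3538·(0.2639/0.8320) = 1122.16 m/s.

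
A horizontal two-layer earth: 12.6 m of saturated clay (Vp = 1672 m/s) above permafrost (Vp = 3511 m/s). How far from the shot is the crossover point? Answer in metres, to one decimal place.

42.3 m

θ_c = arcsin(1672/3511) = 28.44°, so cos θ_c = 0.8793 and tᵢ = 2h cos θ_c/V₁ = 0.0133 s.
At crossover x/V₁ = x/V₂ + tᵢ ⇒ x = tᵢ/(1/V₁ − 1/V₂) = 0.01325/(5.9809e-04 − 2.8482e-04) = 42.31 m.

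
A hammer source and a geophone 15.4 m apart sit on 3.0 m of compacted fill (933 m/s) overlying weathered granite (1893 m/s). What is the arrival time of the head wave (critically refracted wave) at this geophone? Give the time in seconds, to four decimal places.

t = x/V₂ + 2h·√(V₂²−V₁²)/(V₁V₂).
√(V₂²−V₁²) = √(1893²−933²) = 1647.1 m/s; delay term = 2·3.0·1647.1/(933·1893) = 0.00560 s.
t = 15.4/1893 + 0.00560 = 0.01373 s.

0.0137 s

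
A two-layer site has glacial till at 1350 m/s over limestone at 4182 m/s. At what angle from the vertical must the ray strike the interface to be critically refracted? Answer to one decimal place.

At critical incidence the refracted ray runs along the interface (θ₂ = 90°), so sin θ_c = V₁/V₂.
θ_c = arcsin(1350/4182) = arcsin 0.3228 = 18.83°.

18.8°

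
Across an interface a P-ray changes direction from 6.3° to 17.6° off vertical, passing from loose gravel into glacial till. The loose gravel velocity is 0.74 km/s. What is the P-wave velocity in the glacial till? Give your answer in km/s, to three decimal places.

2.039 km/s

Snell's law: sin 6.3°/V₁ = sin 17.6°/V₂.
V₂ = V₁·sin 17.6°/sin 6.3° = 0.74 × 2.7555 = 2.039 km/s.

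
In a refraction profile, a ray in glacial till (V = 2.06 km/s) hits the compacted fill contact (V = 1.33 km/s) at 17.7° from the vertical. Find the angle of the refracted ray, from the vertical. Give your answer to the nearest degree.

11°

Snell's law: sin θ₂ = (V₂/V₁)·sin θ₁ = (1.33/2.06)·sin 17.7° = 0.1963.
θ₂ = sin⁻¹(0.1963) = 11.32° (from vertical).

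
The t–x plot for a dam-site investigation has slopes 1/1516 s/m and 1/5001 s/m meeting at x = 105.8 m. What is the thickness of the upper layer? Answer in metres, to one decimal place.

h = (x_cross/2)·√((V₂−V₁)/(V₂+V₁)).
(V₂−V₁)/(V₂+V₁) = (5001−1516)/(5001+1516) = 0.5348; √ = 0.7313.
h = (105.8/2)·0.7313 = 38.68 m.

38.7 m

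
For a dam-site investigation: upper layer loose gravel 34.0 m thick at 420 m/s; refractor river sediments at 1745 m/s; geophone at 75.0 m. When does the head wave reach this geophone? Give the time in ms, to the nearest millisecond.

t = x/V₂ + 2h·√(V₂²−V₁²)/(V₁V₂).
√(V₂²−V₁²) = √(1745²−420²) = 1693.7 m/s; delay term = 2·34.0·1693.7/(420·1745) = 0.15715 s.
t = 75.0/1745 + 0.15715 = 0.20013 s.

200 ms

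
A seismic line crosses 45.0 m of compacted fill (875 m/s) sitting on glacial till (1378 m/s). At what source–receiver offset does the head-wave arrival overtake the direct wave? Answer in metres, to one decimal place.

x_cross = 2h·√((V₂+V₁)/(V₂−V₁)).
(V₂+V₁)/(V₂−V₁) = (1378+875)/(1378−875) = 4.4791; √ = 2.1164.
x_cross = 2·45.0·2.1164 = 190.48 m.

190.5 m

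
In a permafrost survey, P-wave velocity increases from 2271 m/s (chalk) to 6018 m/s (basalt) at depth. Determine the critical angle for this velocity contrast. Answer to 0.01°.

At critical incidence the refracted ray runs along the interface (θ₂ = 90°), so sin θ_c = V₁/V₂.
θ_c = arcsin(2271/6018) = arcsin 0.3774 = 22.17°.

22.17°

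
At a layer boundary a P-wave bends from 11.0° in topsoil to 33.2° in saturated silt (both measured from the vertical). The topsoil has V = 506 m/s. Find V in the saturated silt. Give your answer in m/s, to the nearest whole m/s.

Snell's law: sin 11.0°/V₁ = sin 33.2°/V₂.
V₂ = V₁·sin 33.2°/sin 11.0° = 506 × 2.8697 = 1452.06 m/s.

1452 m/s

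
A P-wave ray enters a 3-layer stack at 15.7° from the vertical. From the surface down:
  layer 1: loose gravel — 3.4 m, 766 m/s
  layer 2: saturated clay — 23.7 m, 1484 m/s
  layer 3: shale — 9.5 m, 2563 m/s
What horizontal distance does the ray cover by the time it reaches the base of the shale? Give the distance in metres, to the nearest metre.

Apply Snell's law at each interface; in layer i the horizontal offset is hᵢ·tan θᵢ.
Layer 1: θ = 15.70°; offset = 3.4·tan 15.70° = 0.956 m.
Layer 2: sin θ = 1484·sin 15.7°/766 = 0.5242, θ = 31.62°; offset = 23.7·tan 31.62° = 14.590 m.
Layer 3: sin θ = 2563·sin 15.7°/766 = 0.9054, θ = 64.88°; offset = 9.5·tan 64.88° = 20.261 m.
Σ offsets = 35.807 m.

36 m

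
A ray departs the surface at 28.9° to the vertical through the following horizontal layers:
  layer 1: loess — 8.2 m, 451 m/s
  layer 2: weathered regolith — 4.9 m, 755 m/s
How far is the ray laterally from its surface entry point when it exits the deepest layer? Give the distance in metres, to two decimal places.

Apply Snell's law at each interface; in layer i the horizontal offset is hᵢ·tan θᵢ.
Layer 1: θ = 28.90°; offset = 8.2·tan 28.90° = 4.5266 m.
Layer 2: sin θ = 755·sin 28.9°/451 = 0.8090, θ = 54.00°; offset = 4.9·tan 54.00° = 6.7449 m.
Total horizontal offset = 11.2715 m.

11.27 m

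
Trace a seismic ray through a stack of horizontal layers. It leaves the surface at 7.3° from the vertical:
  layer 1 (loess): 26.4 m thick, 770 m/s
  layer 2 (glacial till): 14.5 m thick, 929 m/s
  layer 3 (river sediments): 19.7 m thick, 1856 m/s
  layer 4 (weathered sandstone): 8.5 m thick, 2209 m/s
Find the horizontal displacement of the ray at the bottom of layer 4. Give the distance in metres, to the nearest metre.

15 m

Ray parameter p = sin 7.3° / 770 m/s = 1.6502e-04 s/m.
Layer 1: θ = 7.30°; offset = 26.4·tan 7.30° = 3.382 m.
Layer 2: sin θ = p·929 = 0.1533 → θ = 8.82°; offset = 14.5·tan 8.82° = 2.249 m.
Layer 3: sin θ = p·1856 = 0.3063 → θ = 17.83°; offset = 19.7·tan 17.83° = 6.338 m.
Layer 4: sin θ = p·2209 = 0.3645 → θ = 21.38°; offset = 8.5·tan 21.38° = 3.327 m.
Summing the layer offsets gives 15.297 m.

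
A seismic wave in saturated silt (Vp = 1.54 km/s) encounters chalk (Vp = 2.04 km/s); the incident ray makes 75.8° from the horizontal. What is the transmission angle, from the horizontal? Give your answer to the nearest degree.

Angle from the normal: 90° − 75.8° = 14.2°.
Snell's law: sin θ₂ = (V₂/V₁)·sin θ₁ = (2.04/1.54)·sin 14.2° = 0.3250.
θ₂ = arcsin 0.3250 = 18.96° from the normal.
From the interface: 90° − 18.96° = 71.04°.

71°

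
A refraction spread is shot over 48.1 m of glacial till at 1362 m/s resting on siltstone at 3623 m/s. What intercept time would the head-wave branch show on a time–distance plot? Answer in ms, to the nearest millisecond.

65 ms

θ_c = arcsin(V₁/V₂) = arcsin(1362/3623) = 22.08°; cos θ_c = 0.9266.
tᵢ = 2h·cos θ_c / V₁ = 2·48.1·0.9266 / 1362 = 0.06545 s.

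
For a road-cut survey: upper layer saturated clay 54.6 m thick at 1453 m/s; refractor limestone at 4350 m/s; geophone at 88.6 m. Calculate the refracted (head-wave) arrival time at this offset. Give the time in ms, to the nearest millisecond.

91 ms

t = x/V₂ + 2h·√(V₂²−V₁²)/(V₁V₂).
√(V₂²−V₁²) = √(4350²−1453²) = 4100.2 m/s; delay term = 2·54.6·4100.2/(1453·4350) = 0.07084 s.
t = 88.6/4350 + 0.07084 = 0.09121 s.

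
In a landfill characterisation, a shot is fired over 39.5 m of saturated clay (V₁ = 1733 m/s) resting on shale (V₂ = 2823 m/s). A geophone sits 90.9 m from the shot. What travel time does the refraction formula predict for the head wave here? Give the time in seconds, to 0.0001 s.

θ_c = arcsin(V₁/V₂) = arcsin(1733/2823) = 37.87°, cos θ_c = 0.7894.
Intercept time tᵢ = 2h cos θ_c / V₁ = 2·39.5·0.7894/1733 = 0.03599 s.
t = x/V₂ + tᵢ = 90.9/2823 + 0.03599 = 0.06818 s.

0.0682 s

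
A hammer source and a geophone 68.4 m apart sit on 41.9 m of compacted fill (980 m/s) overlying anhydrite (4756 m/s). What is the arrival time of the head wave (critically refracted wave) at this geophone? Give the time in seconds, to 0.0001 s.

t = x/V₂ + 2h·√(V₂²−V₁²)/(V₁V₂).
√(V₂²−V₁²) = √(4756²−980²) = 4653.9 m/s; delay term = 2·41.9·4653.9/(980·4756) = 0.08368 s.
t = 68.4/4756 + 0.08368 = 0.09806 s.

0.0981 s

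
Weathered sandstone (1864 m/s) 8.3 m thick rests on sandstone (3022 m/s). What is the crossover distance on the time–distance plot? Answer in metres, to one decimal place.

θ_c = arcsin(1864/3022) = 38.08°, so cos θ_c = 0.7871 and tᵢ = 2h cos θ_c/V₁ = 0.0070 s.
At crossover x/V₁ = x/V₂ + tᵢ ⇒ x = tᵢ/(1/V₁ − 1/V₂) = 0.00701/(5.3648e-04 − 3.3091e-04) = 34.10 m.

34.1 m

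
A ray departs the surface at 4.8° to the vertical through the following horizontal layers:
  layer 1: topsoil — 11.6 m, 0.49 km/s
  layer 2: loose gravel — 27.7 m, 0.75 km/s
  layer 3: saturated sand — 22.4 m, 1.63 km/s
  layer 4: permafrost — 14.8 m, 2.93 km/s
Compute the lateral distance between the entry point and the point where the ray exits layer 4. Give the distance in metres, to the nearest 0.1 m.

19.6 m

p = sin θ₁/V₁ = sin 4.8°/0.49 = 1.7077e-01 s/km is conserved through the stack.
Layer 1: θ = 4.80°; offset = 11.6·tan 4.80° = 0.974 m.
Layer 2: sin θ = p·0.75 = 0.1281 → θ = 7.36°; offset = 27.7·tan 7.36° = 3.577 m.
Layer 3: sin θ = p·1.63 = 0.2784 → θ = 16.16°; offset = 22.4·tan 16.16° = 6.492 m.
Layer 4: sin θ = p·2.93 = 0.5004 → θ = 30.02°; offset = 14.8·tan 30.02° = 8.553 m.
Total horizontal offset = 19.596 m.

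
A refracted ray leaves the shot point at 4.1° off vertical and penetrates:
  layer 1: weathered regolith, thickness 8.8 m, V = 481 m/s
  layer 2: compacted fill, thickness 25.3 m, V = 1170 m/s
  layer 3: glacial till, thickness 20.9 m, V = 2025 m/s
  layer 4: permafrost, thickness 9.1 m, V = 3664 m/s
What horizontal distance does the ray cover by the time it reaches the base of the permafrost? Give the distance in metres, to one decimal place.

p = sin θ₁/V₁ = sin 4.1°/481 = 1.4864e-04 s/m is conserved through the stack.
Layer 1: θ = 4.10°; offset = 8.8·tan 4.10° = 0.631 m.
Layer 2: sin θ = p·1170 = 0.1739 → θ = 10.02°; offset = 25.3·tan 10.02° = 4.468 m.
Layer 3: sin θ = p·2025 = 0.3010 → θ = 17.52°; offset = 20.9·tan 17.52° = 6.597 m.
Layer 4: sin θ = p·3664 = 0.5446 → θ = 33.00°; offset = 9.1·tan 33.00° = 5.909 m.
Summing the layer offsets gives 17.605 m.

17.6 m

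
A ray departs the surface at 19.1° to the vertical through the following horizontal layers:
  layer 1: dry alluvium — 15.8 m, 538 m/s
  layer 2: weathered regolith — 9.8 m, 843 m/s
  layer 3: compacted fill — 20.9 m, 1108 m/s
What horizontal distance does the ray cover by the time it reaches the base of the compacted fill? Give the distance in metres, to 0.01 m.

30.39 m

Ray parameter p = sin 19.1° / 538 m/s = 6.0821e-04 s/m.
Layer 1: θ = 19.10°; offset = 15.8·tan 19.10° = 5.4712 m.
Layer 2: sin θ = p·843 = 0.5127 → θ = 30.85°; offset = 9.8·tan 30.85° = 5.8525 m.
Layer 3: sin θ = p·1108 = 0.6739 → θ = 42.37°; offset = 20.9·tan 42.37° = 19.0634 m.
Σ offsets = 30.3871 m.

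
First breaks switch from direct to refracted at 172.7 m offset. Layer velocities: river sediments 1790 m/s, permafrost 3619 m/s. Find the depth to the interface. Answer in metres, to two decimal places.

50.21 m

x_cross = 2h·√((V₂+V₁)/(V₂−V₁)) → h = x_cross / (2·√((V₂+V₁)/(V₂−V₁))).
√((V₂+V₁)/(V₂−V₁)) = √((3619+1790)/(3619−1790)) = 1.7197.
h = 172.7 / (2·1.7197) = 50.21 m.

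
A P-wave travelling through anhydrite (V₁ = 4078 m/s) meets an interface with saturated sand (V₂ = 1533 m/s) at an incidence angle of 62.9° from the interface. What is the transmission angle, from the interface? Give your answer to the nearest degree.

80°

Convert to the normal: θ₁ = 90° − 62.9° = 27.1°.
sin θ₁/V₁ = sin θ₂/V₂ ⇒ sin θ₂ = 1533·sin 27.1°/4078 = 1533·0.4555/4078 = 0.1712.
θ₂ = arcsin 0.1712 = 9.86° from the normal.
From the interface: 90° − 9.86° = 80.14°.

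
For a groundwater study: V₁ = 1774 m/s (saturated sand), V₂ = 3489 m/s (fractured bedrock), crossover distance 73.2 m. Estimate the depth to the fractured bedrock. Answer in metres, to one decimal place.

x_cross = 2h·√((V₂+V₁)/(V₂−V₁)) → h = x_cross / (2·√((V₂+V₁)/(V₂−V₁))).
√((V₂+V₁)/(V₂−V₁)) = √((3489+1774)/(3489−1774)) = 1.7518.
h = 73.2 / (2·1.7518) = 20.89 m.

20.9 m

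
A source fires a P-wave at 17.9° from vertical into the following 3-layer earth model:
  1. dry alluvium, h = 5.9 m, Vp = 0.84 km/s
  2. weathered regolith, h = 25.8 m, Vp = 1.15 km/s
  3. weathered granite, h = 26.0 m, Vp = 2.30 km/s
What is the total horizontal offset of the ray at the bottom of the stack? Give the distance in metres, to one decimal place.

54.4 m

p = sin θ₁/V₁ = sin 17.9°/0.84 = 3.6590e-01 s/km is conserved through the stack.
Layer 1: θ = 17.90°; offset = 5.9·tan 17.90° = 1.906 m.
Layer 2: sin θ = p·1.15 = 0.4208 → θ = 24.88°; offset = 25.8·tan 24.88° = 11.967 m.
Layer 3: sin θ = p·2.30 = 0.8416 → θ = 57.31°; offset = 26.0·tan 57.31° = 40.509 m.
Σ offsets = 54.382 m.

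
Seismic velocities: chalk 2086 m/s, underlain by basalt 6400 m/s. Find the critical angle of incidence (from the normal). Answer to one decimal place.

19.0°

At critical incidence the refracted ray runs along the interface (θ₂ = 90°), so sin θ_c = V₁/V₂.
θ_c = arcsin(2086/6400) = arcsin 0.3259 = 19.02°.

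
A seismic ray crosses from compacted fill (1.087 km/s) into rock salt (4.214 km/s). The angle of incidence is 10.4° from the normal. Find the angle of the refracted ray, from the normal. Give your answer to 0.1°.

44.4°

sin θ₁/V₁ = sin θ₂/V₂ ⇒ sin θ₂ = 4.214·sin 10.4°/1.087 = 4.214·0.1805/1.087 = 0.6998.
θ₂ = sin⁻¹(0.6998) = 44.41° (from vertical).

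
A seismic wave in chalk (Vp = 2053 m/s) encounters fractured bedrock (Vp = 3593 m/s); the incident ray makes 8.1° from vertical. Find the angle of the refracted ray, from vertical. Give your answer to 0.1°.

14.3°

sin θ₁/V₁ = sin θ₂/V₂ ⇒ sin θ₂ = 3593·sin 8.1°/2053 = 3593·0.1409/2053 = 0.2466.
θ₂ = sin⁻¹(0.2466) = 14.28° (from vertical).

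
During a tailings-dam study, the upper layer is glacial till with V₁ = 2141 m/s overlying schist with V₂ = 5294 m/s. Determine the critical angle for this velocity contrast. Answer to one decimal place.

23.9°

At critical incidence the refracted ray runs along the interface (θ₂ = 90°), so sin θ_c = V₁/V₂.
θ_c = arcsin(2141/5294) = arcsin 0.4044 = 23.85°.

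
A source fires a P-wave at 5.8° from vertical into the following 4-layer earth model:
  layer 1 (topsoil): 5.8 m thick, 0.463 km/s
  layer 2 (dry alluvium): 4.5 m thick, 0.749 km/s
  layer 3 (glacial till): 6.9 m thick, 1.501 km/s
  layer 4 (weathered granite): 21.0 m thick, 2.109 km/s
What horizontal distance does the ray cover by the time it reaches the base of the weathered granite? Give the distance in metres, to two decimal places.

14.62 m

Apply Snell's law at each interface; in layer i the horizontal offset is hᵢ·tan θᵢ.
Layer 1: θ = 5.80°; offset = 5.8·tan 5.80° = 0.5891 m.
Layer 2: sin θ = 0.749·sin 5.8°/0.463 = 0.1635, θ = 9.41°; offset = 4.5·tan 9.41° = 0.7457 m.
Layer 3: sin θ = 1.501·sin 5.8°/0.463 = 0.3276, θ = 19.12°; offset = 6.9·tan 19.12° = 2.3926 m.
Layer 4: sin θ = 2.109·sin 5.8°/0.463 = 0.4603, θ = 27.41°; offset = 21.0·tan 27.41° = 10.8889 m.
Σ offsets = 14.6164 m.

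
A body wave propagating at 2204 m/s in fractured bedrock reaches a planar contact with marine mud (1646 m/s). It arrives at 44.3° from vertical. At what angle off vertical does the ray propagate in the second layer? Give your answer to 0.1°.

31.4°

sin θ₁/V₁ = sin θ₂/V₂ ⇒ sin θ₂ = 1646·sin 44.3°/2204 = 1646·0.6984/2204 = 0.5216.
θ₂ = sin⁻¹(0.5216) = 31.44° (from vertical).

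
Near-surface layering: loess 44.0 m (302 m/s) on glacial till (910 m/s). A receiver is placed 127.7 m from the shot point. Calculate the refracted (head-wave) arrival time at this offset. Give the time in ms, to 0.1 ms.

t = x/V₂ + 2h·√(V₂²−V₁²)/(V₁V₂).
√(V₂²−V₁²) = √(910²−302²) = 858.4 m/s; delay term = 2·44.0·858.4/(302·910) = 0.27488 s.
t = 127.7/910 + 0.27488 = 0.41521 s.

415.2 ms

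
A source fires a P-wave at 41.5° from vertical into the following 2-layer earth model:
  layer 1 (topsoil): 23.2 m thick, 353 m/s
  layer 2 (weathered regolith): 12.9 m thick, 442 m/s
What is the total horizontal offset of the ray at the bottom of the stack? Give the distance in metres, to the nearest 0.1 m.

39.7 m

Apply Snell's law at each interface; in layer i the horizontal offset is hᵢ·tan θᵢ.
Layer 1: θ = 41.50°; offset = 23.2·tan 41.50° = 20.526 m.
Layer 2: sin θ = 442·sin 41.5°/353 = 0.8297, θ = 56.07°; offset = 12.9·tan 56.07° = 19.173 m.
Σ offsets = 39.698 m.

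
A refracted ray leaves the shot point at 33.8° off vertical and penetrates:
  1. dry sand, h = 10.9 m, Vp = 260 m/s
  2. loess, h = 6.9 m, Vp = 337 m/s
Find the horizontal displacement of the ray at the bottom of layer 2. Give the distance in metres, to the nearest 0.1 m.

Apply Snell's law at each interface; in layer i the horizontal offset is hᵢ·tan θᵢ.
Layer 1: θ = 33.80°; offset = 10.9·tan 33.80° = 7.297 m.
Layer 2: sin θ = 337·sin 33.8°/260 = 0.7210, θ = 46.14°; offset = 6.9·tan 46.14° = 7.180 m.
Σ offsets = 14.477 m.

14.5 m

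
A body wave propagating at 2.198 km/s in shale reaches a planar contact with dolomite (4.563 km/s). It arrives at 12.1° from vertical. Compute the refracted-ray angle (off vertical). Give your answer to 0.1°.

Snell's law: sin θ₂ = (V₂/V₁)·sin θ₁ = (4.563/2.198)·sin 12.1° = 0.4352.
θ₂ = arcsin 0.4352 = 25.80° from the normal.

25.8°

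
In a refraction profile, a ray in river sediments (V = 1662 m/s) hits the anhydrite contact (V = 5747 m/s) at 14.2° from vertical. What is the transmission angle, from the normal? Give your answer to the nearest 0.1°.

58.0°

Snell's law: sin θ₂ = (V₂/V₁)·sin θ₁ = (5747/1662)·sin 14.2° = 0.8482.
θ₂ = sin⁻¹(0.8482) = 58.02° (from vertical).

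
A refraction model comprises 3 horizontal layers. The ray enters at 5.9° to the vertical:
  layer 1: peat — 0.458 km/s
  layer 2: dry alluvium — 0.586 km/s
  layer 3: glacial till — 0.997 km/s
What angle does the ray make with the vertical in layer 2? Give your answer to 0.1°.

Snell's law across each interface conserves sin θ / V, so sin θ_2 = V_2·sin θ₁/V₁.
sin θ_2 = 0.586 × sin 5.9° / 0.458 = 0.1315.
θ_2 = arcsin 0.1315 = 7.56°.

7.6°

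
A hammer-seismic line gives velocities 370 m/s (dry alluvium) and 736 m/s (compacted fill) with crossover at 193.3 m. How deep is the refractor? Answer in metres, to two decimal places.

x_cross = 2h·√((V₂+V₁)/(V₂−V₁)) → h = x_cross / (2·√((V₂+V₁)/(V₂−V₁))).
√((V₂+V₁)/(V₂−V₁)) = √((736+370)/(736−370)) = 1.7383.
h = 193.3 / (2·1.7383) = 55.60 m.

55.60 m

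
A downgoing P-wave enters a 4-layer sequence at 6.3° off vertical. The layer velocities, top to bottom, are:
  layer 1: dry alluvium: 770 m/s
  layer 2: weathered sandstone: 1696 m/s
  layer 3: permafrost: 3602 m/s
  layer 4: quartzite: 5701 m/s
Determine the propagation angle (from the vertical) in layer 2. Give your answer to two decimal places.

13.99°

Ray parameter p = sin 6.3° / 770 = 1.4251e-04 s/m.
sin θ_2 = p·V_2 = 1.4251e-04 × 1696 = 0.2417.
θ_2 = 13.99° from the vertical.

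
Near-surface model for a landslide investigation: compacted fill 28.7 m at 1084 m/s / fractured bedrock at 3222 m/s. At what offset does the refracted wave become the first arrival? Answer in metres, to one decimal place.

81.5 m

θ_c = arcsin(1084/3222) = 19.66°, so cos θ_c = 0.9417 and tᵢ = 2h cos θ_c/V₁ = 0.0499 s.
At crossover x/V₁ = x/V₂ + tᵢ ⇒ x = tᵢ/(1/V₁ − 1/V₂) = 0.04987/(9.2251e-04 − 3.1037e-04) = 81.46 m.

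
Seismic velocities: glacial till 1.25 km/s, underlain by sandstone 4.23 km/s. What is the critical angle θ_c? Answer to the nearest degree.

17°

Critical incidence: sin θ_c = V₁/V₂ = 1.25/4.23 = 0.2955.
θ_c = arcsin 0.2955 = 17.19°.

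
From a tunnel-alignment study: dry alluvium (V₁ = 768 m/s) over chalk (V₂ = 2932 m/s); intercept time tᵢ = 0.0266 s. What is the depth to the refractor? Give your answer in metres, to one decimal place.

10.6 m

θ_c = arcsin(768/2932) = 15.19°; cos θ_c = 0.9651.
tᵢ = 2h cos θ_c/V₁ ⇒ h = tᵢ·V₁/(2 cos θ_c) = 0.0266·768/(2·0.9651) = 10.58 m.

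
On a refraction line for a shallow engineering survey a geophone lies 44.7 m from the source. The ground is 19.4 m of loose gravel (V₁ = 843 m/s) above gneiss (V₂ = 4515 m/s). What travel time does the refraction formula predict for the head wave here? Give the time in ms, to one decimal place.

55.1 ms

t = x/V₂ + 2h·√(V₂²−V₁²)/(V₁V₂).
√(V₂²−V₁²) = √(4515²−843²) = 4435.6 m/s; delay term = 2·19.4·4435.6/(843·4515) = 0.04522 s.
t = 44.7/4515 + 0.04522 = 0.05512 s.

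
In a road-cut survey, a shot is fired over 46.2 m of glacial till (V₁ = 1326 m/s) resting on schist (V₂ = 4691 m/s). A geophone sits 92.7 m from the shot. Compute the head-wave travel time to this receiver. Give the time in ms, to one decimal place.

θ_c = arcsin(V₁/V₂) = arcsin(1326/4691) = 16.42°, cos θ_c = 0.9592.
Intercept time tᵢ = 2h cos θ_c / V₁ = 2·46.2·0.9592/1326 = 0.06684 s.
t = x/V₂ + tᵢ = 92.7/4691 + 0.06684 = 0.08660 s.

86.6 ms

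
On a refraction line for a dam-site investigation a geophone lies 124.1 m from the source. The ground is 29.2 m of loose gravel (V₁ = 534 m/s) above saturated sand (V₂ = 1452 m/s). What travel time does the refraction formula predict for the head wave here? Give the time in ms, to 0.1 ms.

t = x/V₂ + 2h·√(V₂²−V₁²)/(V₁V₂).
√(V₂²−V₁²) = √(1452²−534²) = 1350.2 m/s; delay term = 2·29.2·1350.2/(534·1452) = 0.10170 s.
t = 124.1/1452 + 0.10170 = 0.18717 s.

187.2 ms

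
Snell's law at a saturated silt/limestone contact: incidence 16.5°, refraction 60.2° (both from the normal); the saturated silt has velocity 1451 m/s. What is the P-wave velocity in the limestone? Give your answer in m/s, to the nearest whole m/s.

sin 16.5° = 0.2840; sin 60.2° = 0.8678.
V₂ = V₁·(sin θ₂/sin θ₁) = 1451·(0.8678/0.2840) = 4433.31 m/s.

4433 m/s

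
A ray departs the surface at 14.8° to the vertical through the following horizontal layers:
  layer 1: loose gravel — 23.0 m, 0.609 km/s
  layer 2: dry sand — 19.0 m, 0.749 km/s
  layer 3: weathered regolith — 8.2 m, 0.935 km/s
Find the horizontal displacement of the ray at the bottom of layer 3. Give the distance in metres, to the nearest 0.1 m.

15.9 m

Ray parameter p = sin 14.8° / 0.609 km/s = 4.1945e-01 s/km.
Layer 1: θ = 14.80°; offset = 23.0·tan 14.80° = 6.077 m.
Layer 2: sin θ = p·0.749 = 0.3142 → θ = 18.31°; offset = 19.0·tan 18.31° = 6.288 m.
Layer 3: sin θ = p·0.935 = 0.3922 → θ = 23.09°; offset = 8.2·tan 23.09° = 3.496 m.
Σ offsets = 15.860 m.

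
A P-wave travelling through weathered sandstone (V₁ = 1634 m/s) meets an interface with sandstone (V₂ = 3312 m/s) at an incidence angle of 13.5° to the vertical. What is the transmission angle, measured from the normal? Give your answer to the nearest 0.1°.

sin θ₁/V₁ = sin θ₂/V₂ ⇒ sin θ₂ = 3312·sin 13.5°/1634 = 3312·0.2334/1634 = 0.4732.
θ₂ = sin⁻¹(0.4732) = 28.24° (from vertical).

28.2°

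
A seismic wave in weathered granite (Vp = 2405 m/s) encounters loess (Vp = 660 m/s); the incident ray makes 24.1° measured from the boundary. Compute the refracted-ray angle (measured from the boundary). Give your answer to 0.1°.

75.5°

Convert to the normal: θ₁ = 90° − 24.1° = 65.9°.
sin θ₁/V₁ = sin θ₂/V₂ ⇒ sin θ₂ = 660·sin 65.9°/2405 = 660·0.9128/2405 = 0.2505.
θ₂ = arcsin 0.2505 = 14.51° from the normal.
From the interface: 90° − 14.51° = 75.49°.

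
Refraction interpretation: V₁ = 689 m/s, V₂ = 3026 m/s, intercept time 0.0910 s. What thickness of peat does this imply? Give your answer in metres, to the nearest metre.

h = tᵢ·V₁·V₂ / (2·√(V₂²−V₁²)).
√(V₂²−V₁²) = √(3026² − 689²) = 2946.5 m/s.
h = 0.091 s × 689 × 3026 / (2 × 2946.5) = 32.20 m.

32 m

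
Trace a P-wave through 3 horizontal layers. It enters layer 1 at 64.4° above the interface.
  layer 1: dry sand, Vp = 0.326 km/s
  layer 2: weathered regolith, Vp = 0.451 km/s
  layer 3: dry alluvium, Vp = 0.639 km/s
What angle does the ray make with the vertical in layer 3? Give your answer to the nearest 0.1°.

From the normal: θ₁ = 90° − 64.4° = 25.6°.
Ray parameter p = sin 25.6° / 0.326 = 1.3254e+00 s/km.
sin θ_3 = p·V_3 = 1.3254e+00 × 0.639 = 0.8469.
θ_3 = 57.88° from the vertical.

57.9°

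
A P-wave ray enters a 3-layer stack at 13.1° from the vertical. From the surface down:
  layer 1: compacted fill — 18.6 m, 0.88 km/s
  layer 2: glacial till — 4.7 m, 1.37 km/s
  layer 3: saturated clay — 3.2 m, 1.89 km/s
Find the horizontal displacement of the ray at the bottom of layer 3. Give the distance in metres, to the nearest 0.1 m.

Apply Snell's law at each interface; in layer i the horizontal offset is hᵢ·tan θᵢ.
Layer 1: θ = 13.10°; offset = 18.6·tan 13.10° = 4.328 m.
Layer 2: sin θ = 1.37·sin 13.1°/0.88 = 0.3529, θ = 20.66°; offset = 4.7·tan 20.66° = 1.772 m.
Layer 3: sin θ = 1.89·sin 13.1°/0.88 = 0.4868, θ = 29.13°; offset = 3.2·tan 29.13° = 1.783 m.
Total horizontal offset = 7.884 m.

7.9 m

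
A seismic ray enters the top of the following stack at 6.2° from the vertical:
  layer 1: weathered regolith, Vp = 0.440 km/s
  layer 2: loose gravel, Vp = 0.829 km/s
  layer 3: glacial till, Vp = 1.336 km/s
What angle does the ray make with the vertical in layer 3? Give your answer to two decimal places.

19.14°

Ray parameter p = sin 6.2° / 0.440 = 2.4545e-01 s/km.
sin θ_3 = p·V_3 = 2.4545e-01 × 1.336 = 0.3279.
θ_3 = arcsin 0.3279 = 19.14°.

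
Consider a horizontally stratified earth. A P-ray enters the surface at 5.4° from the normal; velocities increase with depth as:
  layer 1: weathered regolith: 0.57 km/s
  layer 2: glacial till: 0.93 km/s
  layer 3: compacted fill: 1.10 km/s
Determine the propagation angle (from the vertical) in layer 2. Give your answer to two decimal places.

Snell's law across each interface conserves sin θ / V, so sin θ_2 = V_2·sin θ₁/V₁.
sin θ_2 = 0.93 × sin 5.4° / 0.57 = 0.1535.
θ_2 = arcsin 0.1535 = 8.83°.

8.83°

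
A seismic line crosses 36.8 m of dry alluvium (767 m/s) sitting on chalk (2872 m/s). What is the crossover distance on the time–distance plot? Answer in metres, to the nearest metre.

97 m

x_cross = 2h·√((V₂+V₁)/(V₂−V₁)).
(V₂+V₁)/(V₂−V₁) = (2872+767)/(2872−767) = 1.7287; √ = 1.3148.
x_cross = 2·36.8·1.3148 = 96.77 m.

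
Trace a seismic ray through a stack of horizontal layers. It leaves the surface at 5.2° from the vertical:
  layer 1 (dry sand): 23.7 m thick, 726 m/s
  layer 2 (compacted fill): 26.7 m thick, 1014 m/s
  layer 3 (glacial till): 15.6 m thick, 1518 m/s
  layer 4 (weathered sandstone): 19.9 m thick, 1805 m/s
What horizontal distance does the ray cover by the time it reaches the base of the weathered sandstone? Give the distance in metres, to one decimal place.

13.2 m

Apply Snell's law at each interface; in layer i the horizontal offset is hᵢ·tan θᵢ.
Layer 1: θ = 5.20°; offset = 23.7·tan 5.20° = 2.157 m.
Layer 2: sin θ = 1014·sin 5.2°/726 = 0.1266, θ = 7.27°; offset = 26.7·tan 7.27° = 3.407 m.
Layer 3: sin θ = 1518·sin 5.2°/726 = 0.1895, θ = 10.92°; offset = 15.6·tan 10.92° = 3.011 m.
Layer 4: sin θ = 1805·sin 5.2°/726 = 0.2253, θ = 13.02°; offset = 19.9·tan 13.02° = 4.602 m.
Total horizontal offset = 13.177 m.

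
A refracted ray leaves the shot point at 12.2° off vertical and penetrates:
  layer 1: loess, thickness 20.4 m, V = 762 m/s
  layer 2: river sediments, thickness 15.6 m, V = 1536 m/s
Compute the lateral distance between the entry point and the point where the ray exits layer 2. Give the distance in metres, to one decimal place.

Apply Snell's law at each interface; in layer i the horizontal offset is hᵢ·tan θᵢ.
Layer 1: θ = 12.20°; offset = 20.4·tan 12.20° = 4.411 m.
Layer 2: sin θ = 1536·sin 12.2°/762 = 0.4260, θ = 25.21°; offset = 15.6·tan 25.21° = 7.345 m.
Σ offsets = 11.756 m.

11.8 m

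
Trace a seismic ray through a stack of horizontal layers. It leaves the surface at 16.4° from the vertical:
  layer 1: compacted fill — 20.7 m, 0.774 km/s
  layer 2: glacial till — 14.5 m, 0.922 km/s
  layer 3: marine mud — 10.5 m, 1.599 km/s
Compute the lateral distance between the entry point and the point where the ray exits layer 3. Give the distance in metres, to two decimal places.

18.81 m

p = sin θ₁/V₁ = sin 16.4°/0.774 = 3.6478e-01 s/km is conserved through the stack.
Layer 1: θ = 16.40°; offset = 20.7·tan 16.40° = 6.0923 m.
Layer 2: sin θ = p·0.922 = 0.3363 → θ = 19.65°; offset = 14.5·tan 19.65° = 5.1784 m.
Layer 3: sin θ = p·1.599 = 0.5833 → θ = 35.68°; offset = 10.5·tan 35.68° = 7.5400 m.
Total horizontal offset = 18.8108 m.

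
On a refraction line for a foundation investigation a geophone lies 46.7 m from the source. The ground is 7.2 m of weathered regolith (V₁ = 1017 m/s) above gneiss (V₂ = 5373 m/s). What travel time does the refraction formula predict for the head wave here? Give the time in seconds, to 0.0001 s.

0.0226 s

θ_c = arcsin(V₁/V₂) = arcsin(1017/5373) = 10.91°, cos θ_c = 0.9819.
Intercept time tᵢ = 2h cos θ_c / V₁ = 2·7.2·0.9819/1017 = 0.01390 s.
t = x/V₂ + tᵢ = 46.7/5373 + 0.01390 = 0.02259 s.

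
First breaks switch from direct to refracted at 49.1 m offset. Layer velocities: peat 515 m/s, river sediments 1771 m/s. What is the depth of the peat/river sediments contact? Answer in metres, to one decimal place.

h = (x_cross/2)·√((V₂−V₁)/(V₂+V₁)).
(V₂−V₁)/(V₂+V₁) = (1771−515)/(1771+515) = 0.5494; √ = 0.7412.
h = (49.1/2)·0.7412 = 18.20 m.

18.2 m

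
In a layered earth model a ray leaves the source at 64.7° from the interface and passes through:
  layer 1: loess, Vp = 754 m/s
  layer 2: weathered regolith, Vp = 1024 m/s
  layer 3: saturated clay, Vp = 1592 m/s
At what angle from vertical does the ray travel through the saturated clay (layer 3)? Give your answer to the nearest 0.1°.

64.5°

From the normal: θ₁ = 90° − 64.7° = 25.3°.
Ray parameter p = sin 25.3° / 754 = 5.6679e-04 s/m.
sin θ_3 = p·V_3 = 5.6679e-04 × 1592 = 0.9023.
θ_3 = 64.47° from the vertical.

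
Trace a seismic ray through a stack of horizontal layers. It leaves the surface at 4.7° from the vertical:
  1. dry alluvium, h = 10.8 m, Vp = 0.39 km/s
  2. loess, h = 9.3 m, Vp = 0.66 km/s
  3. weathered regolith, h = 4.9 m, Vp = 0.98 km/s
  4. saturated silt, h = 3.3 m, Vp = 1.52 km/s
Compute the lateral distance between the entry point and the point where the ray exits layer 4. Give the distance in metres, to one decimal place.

Ray parameter p = sin 4.7° / 0.39 km/s = 2.1010e-01 s/km.
Layer 1: θ = 4.70°; offset = 10.8·tan 4.70° = 0.888 m.
Layer 2: sin θ = p·0.66 = 0.1387 → θ = 7.97°; offset = 9.3·tan 7.97° = 1.302 m.
Layer 3: sin θ = p·0.98 = 0.2059 → θ = 11.88°; offset = 4.9·tan 11.88° = 1.031 m.
Layer 4: sin θ = p·1.52 = 0.3194 → θ = 18.62°; offset = 3.3·tan 18.62° = 1.112 m.
Summing the layer offsets gives 4.333 m.

4.3 m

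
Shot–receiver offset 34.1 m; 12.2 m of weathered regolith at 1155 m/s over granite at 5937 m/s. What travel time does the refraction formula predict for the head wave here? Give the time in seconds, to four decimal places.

0.0265 s

t = x/V₂ + 2h·√(V₂²−V₁²)/(V₁V₂).
√(V₂²−V₁²) = √(5937²−1155²) = 5823.6 m/s; delay term = 2·12.2·5823.6/(1155·5937) = 0.02072 s.
t = 34.1/5937 + 0.02072 = 0.02647 s.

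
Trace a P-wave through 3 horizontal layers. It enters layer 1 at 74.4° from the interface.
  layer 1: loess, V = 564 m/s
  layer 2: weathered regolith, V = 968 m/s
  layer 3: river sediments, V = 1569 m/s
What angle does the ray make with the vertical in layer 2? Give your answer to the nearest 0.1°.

From the normal: θ₁ = 90° − 74.4° = 15.6°.
Ray parameter p = sin 15.6° / 564 = 4.7681e-04 s/m.
sin θ_2 = p·V_2 = 4.7681e-04 × 968 = 0.4616.
θ_2 = 27.49° from the vertical.

27.5°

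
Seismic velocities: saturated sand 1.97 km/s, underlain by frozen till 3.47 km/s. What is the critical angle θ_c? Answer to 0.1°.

34.6°

At critical incidence the refracted ray runs along the interface (θ₂ = 90°), so sin θ_c = V₁/V₂.
θ_c = arcsin(1.97/3.47) = arcsin 0.5677 = 34.59°.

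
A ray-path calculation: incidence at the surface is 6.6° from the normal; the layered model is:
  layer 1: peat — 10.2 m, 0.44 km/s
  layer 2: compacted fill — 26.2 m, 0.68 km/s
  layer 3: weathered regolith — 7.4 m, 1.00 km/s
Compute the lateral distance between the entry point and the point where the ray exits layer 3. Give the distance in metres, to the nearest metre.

8 m

Ray parameter p = sin 6.6° / 0.44 km/s = 2.6122e-01 s/km.
Layer 1: θ = 6.60°; offset = 10.2·tan 6.60° = 1.180 m.
Layer 2: sin θ = p·0.68 = 0.1776 → θ = 10.23°; offset = 26.2·tan 10.23° = 4.729 m.
Layer 3: sin θ = p·1.00 = 0.2612 → θ = 15.14°; offset = 7.4·tan 15.14° = 2.003 m.
Summing the layer offsets gives 7.912 m.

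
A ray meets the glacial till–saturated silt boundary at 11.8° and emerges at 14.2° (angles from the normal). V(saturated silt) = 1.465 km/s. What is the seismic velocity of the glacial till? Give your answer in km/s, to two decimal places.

1.22 km/s

sin 11.8° = 0.2045; sin 14.2° = 0.2453.
V₁ = V₂·(sin θ₁/sin θ₂) = 1.465·(0.2045/0.2453) = 1.22 km/s.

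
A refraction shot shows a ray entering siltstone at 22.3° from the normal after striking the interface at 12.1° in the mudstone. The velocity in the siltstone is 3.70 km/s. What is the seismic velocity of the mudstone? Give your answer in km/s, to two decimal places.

2.04 km/s

Snell's law: sin 12.1°/V₁ = sin 22.3°/V₂.
V₁ = V₂·sin 12.1°/sin 22.3° = 3.70 × 0.5524 = 2.04 km/s.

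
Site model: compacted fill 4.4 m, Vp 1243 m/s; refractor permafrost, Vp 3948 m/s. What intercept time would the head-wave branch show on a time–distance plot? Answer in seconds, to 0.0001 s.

0.0067 s

tᵢ = 2h·√(V₂²−V₁²)/(V₁V₂).
√(V₂²−V₁²) = √(3948²−1243²) = 3747.2 m/s.
tᵢ = 2·4.4·3747.2/(1243·3948) = 0.00672 s.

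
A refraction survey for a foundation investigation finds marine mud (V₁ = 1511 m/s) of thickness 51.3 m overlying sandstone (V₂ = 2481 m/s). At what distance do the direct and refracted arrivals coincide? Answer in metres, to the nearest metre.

θ_c = arcsin(1511/2481) = 37.52°, so cos θ_c = 0.7931 and tᵢ = 2h cos θ_c/V₁ = 0.0539 s.
At crossover x/V₁ = x/V₂ + tᵢ ⇒ x = tᵢ/(1/V₁ − 1/V₂) = 0.05386/(6.6181e-04 − 4.0306e-04) = 208.14 m.

208 m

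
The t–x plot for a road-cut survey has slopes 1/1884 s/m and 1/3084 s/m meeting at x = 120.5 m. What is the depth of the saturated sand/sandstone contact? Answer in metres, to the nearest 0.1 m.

x_cross = 2h·√((V₂+V₁)/(V₂−V₁)) → h = x_cross / (2·√((V₂+V₁)/(V₂−V₁))).
√((V₂+V₁)/(V₂−V₁)) = √((3084+1884)/(3084−1884)) = 2.0347.
h = 120.5 / (2·2.0347) = 29.61 m.

29.6 m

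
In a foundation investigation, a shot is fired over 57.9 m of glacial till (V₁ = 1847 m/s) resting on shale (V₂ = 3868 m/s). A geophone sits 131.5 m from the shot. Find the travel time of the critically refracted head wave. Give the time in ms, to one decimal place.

89.1 ms

t = x/V₂ + 2h·√(V₂²−V₁²)/(V₁V₂).
√(V₂²−V₁²) = √(3868²−1847²) = 3398.5 m/s; delay term = 2·57.9·3398.5/(1847·3868) = 0.05509 s.
t = 131.5/3868 + 0.05509 = 0.08908 s.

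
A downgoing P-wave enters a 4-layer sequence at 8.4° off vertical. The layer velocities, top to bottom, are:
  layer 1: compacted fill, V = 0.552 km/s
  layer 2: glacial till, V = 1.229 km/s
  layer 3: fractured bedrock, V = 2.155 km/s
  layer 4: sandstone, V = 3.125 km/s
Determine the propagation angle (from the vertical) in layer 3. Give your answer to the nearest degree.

Ray parameter p = sin 8.4° / 0.552 = 2.6464e-01 s/km.
sin θ_3 = p·V_3 = 2.6464e-01 × 2.155 = 0.5703.
θ_3 = arcsin 0.5703 = 34.77°.

35°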